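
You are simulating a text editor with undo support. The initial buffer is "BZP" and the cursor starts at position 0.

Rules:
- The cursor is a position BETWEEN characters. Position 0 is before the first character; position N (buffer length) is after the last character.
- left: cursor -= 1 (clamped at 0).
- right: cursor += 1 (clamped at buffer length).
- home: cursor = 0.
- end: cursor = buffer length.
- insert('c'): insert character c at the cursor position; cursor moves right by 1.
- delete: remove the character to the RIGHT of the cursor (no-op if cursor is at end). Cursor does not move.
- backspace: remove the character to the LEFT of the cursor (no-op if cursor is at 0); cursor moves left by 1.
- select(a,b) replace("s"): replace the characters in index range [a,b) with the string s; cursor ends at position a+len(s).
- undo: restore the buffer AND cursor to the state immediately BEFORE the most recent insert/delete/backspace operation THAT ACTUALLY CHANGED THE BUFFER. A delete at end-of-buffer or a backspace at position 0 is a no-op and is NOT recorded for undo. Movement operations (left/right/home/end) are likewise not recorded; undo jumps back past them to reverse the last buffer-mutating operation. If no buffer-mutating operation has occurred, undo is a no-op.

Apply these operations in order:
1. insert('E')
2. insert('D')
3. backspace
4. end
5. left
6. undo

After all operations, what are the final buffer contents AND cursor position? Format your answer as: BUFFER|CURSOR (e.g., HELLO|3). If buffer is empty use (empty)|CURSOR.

After op 1 (insert('E')): buf='EBZP' cursor=1
After op 2 (insert('D')): buf='EDBZP' cursor=2
After op 3 (backspace): buf='EBZP' cursor=1
After op 4 (end): buf='EBZP' cursor=4
After op 5 (left): buf='EBZP' cursor=3
After op 6 (undo): buf='EDBZP' cursor=2

Answer: EDBZP|2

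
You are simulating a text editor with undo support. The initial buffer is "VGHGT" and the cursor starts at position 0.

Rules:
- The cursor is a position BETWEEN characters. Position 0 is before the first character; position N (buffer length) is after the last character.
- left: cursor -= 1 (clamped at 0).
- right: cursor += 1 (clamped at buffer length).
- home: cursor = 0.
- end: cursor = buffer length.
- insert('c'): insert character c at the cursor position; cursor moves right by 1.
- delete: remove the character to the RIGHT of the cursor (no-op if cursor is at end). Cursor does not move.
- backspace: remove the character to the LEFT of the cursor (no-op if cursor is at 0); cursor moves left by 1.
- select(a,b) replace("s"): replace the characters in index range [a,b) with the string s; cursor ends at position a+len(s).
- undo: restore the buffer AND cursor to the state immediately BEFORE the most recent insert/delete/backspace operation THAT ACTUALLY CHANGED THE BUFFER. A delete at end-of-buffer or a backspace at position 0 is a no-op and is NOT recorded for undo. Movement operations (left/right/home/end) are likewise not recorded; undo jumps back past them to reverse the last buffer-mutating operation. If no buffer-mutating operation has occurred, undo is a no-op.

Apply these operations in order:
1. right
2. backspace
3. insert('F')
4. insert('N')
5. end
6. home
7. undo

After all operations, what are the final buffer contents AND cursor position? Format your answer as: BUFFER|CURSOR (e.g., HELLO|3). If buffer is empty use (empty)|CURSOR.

After op 1 (right): buf='VGHGT' cursor=1
After op 2 (backspace): buf='GHGT' cursor=0
After op 3 (insert('F')): buf='FGHGT' cursor=1
After op 4 (insert('N')): buf='FNGHGT' cursor=2
After op 5 (end): buf='FNGHGT' cursor=6
After op 6 (home): buf='FNGHGT' cursor=0
After op 7 (undo): buf='FGHGT' cursor=1

Answer: FGHGT|1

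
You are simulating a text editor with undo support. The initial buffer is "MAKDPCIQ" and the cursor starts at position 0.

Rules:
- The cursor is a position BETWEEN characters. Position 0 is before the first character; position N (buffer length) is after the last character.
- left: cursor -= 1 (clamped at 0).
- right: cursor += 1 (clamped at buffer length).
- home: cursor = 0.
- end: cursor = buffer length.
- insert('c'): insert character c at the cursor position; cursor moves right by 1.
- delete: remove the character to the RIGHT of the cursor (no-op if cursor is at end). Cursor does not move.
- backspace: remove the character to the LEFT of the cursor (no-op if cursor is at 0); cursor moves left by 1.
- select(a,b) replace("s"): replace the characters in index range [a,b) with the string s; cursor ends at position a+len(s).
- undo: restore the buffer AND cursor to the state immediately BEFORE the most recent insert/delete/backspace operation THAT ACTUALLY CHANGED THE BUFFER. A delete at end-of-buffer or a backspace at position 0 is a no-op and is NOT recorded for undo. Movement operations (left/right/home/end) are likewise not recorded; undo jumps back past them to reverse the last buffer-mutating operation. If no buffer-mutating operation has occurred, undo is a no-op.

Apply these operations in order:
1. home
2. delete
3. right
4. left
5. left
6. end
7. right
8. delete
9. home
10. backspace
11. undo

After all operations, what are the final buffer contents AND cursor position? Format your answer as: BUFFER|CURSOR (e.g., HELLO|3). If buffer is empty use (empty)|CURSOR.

After op 1 (home): buf='MAKDPCIQ' cursor=0
After op 2 (delete): buf='AKDPCIQ' cursor=0
After op 3 (right): buf='AKDPCIQ' cursor=1
After op 4 (left): buf='AKDPCIQ' cursor=0
After op 5 (left): buf='AKDPCIQ' cursor=0
After op 6 (end): buf='AKDPCIQ' cursor=7
After op 7 (right): buf='AKDPCIQ' cursor=7
After op 8 (delete): buf='AKDPCIQ' cursor=7
After op 9 (home): buf='AKDPCIQ' cursor=0
After op 10 (backspace): buf='AKDPCIQ' cursor=0
After op 11 (undo): buf='MAKDPCIQ' cursor=0

Answer: MAKDPCIQ|0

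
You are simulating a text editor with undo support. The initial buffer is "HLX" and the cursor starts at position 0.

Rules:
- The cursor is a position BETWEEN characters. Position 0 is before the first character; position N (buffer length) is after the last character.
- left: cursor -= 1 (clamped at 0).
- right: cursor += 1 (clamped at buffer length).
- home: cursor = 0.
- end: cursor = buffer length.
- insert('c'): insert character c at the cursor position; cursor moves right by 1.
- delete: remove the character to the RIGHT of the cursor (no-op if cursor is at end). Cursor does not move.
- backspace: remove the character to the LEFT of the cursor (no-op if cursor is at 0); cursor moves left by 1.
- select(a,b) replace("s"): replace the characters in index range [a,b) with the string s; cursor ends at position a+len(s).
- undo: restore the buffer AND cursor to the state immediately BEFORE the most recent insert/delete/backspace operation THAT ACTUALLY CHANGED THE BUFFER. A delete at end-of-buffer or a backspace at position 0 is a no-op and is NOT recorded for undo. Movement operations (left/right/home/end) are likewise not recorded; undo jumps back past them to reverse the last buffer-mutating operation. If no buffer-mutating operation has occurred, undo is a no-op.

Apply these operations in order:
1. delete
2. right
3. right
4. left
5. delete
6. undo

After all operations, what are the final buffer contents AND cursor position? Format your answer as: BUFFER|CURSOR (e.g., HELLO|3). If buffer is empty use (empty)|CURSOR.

Answer: LX|1

Derivation:
After op 1 (delete): buf='LX' cursor=0
After op 2 (right): buf='LX' cursor=1
After op 3 (right): buf='LX' cursor=2
After op 4 (left): buf='LX' cursor=1
After op 5 (delete): buf='L' cursor=1
After op 6 (undo): buf='LX' cursor=1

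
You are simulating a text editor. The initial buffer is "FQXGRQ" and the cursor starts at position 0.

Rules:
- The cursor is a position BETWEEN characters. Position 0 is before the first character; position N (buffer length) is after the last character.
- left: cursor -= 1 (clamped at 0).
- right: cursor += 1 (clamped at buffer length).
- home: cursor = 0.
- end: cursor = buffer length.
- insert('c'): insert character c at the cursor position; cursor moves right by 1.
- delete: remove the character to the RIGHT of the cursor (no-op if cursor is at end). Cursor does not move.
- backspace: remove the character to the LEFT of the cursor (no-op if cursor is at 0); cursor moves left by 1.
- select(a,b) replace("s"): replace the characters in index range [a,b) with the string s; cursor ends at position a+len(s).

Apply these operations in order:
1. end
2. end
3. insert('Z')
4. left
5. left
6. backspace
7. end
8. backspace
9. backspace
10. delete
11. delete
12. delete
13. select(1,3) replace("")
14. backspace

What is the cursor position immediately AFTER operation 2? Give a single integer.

After op 1 (end): buf='FQXGRQ' cursor=6
After op 2 (end): buf='FQXGRQ' cursor=6

Answer: 6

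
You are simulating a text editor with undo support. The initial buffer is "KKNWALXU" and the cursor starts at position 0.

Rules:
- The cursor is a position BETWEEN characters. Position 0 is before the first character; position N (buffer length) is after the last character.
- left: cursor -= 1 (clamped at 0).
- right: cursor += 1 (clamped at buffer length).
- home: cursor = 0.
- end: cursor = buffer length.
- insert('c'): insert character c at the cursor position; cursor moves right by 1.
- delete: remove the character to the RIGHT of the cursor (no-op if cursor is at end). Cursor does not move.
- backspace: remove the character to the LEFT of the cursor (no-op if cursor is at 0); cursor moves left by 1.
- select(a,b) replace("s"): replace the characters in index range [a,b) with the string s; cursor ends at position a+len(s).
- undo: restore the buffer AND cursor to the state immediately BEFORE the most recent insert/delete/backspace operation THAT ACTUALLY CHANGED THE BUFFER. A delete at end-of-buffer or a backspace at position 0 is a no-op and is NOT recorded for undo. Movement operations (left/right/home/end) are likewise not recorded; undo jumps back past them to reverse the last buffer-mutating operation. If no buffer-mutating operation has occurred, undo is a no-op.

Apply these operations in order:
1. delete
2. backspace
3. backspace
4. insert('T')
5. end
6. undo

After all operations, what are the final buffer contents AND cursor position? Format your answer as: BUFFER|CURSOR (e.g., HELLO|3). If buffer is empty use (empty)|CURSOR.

After op 1 (delete): buf='KNWALXU' cursor=0
After op 2 (backspace): buf='KNWALXU' cursor=0
After op 3 (backspace): buf='KNWALXU' cursor=0
After op 4 (insert('T')): buf='TKNWALXU' cursor=1
After op 5 (end): buf='TKNWALXU' cursor=8
After op 6 (undo): buf='KNWALXU' cursor=0

Answer: KNWALXU|0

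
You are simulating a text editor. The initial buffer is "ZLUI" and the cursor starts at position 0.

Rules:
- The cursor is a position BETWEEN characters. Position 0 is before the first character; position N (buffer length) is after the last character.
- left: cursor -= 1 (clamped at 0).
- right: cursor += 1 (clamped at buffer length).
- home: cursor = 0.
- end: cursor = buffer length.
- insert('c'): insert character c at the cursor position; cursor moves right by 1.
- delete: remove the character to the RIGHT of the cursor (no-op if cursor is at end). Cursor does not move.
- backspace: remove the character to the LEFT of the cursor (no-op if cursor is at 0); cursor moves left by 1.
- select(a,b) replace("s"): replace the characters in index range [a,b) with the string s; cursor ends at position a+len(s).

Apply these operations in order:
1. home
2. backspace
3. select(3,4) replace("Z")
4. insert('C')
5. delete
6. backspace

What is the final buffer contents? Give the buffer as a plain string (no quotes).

Answer: ZLUZ

Derivation:
After op 1 (home): buf='ZLUI' cursor=0
After op 2 (backspace): buf='ZLUI' cursor=0
After op 3 (select(3,4) replace("Z")): buf='ZLUZ' cursor=4
After op 4 (insert('C')): buf='ZLUZC' cursor=5
After op 5 (delete): buf='ZLUZC' cursor=5
After op 6 (backspace): buf='ZLUZ' cursor=4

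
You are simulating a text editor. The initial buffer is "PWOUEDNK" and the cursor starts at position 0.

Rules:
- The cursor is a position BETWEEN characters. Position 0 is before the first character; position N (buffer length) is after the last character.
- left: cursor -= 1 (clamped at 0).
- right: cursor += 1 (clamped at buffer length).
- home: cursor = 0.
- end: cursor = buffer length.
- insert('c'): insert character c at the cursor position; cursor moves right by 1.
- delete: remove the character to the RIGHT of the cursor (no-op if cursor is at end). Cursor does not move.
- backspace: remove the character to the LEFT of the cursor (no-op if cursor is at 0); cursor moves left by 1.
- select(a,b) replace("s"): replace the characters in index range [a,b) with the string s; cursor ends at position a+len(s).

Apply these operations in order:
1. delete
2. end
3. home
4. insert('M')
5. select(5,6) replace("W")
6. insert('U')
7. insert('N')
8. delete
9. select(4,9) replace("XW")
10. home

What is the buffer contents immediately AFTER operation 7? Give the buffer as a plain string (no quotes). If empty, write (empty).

After op 1 (delete): buf='WOUEDNK' cursor=0
After op 2 (end): buf='WOUEDNK' cursor=7
After op 3 (home): buf='WOUEDNK' cursor=0
After op 4 (insert('M')): buf='MWOUEDNK' cursor=1
After op 5 (select(5,6) replace("W")): buf='MWOUEWNK' cursor=6
After op 6 (insert('U')): buf='MWOUEWUNK' cursor=7
After op 7 (insert('N')): buf='MWOUEWUNNK' cursor=8

Answer: MWOUEWUNNK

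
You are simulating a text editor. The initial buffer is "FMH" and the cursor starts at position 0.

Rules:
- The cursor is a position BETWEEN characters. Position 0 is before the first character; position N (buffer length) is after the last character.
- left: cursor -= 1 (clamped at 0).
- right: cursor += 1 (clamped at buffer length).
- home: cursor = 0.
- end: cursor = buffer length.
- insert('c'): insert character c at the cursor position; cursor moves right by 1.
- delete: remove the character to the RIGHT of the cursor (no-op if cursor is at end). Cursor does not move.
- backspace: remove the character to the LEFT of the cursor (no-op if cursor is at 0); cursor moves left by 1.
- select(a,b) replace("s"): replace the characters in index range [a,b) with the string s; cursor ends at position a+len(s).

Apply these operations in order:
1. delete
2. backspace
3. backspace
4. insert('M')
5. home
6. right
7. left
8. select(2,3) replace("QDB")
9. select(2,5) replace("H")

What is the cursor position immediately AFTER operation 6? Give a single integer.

Answer: 1

Derivation:
After op 1 (delete): buf='MH' cursor=0
After op 2 (backspace): buf='MH' cursor=0
After op 3 (backspace): buf='MH' cursor=0
After op 4 (insert('M')): buf='MMH' cursor=1
After op 5 (home): buf='MMH' cursor=0
After op 6 (right): buf='MMH' cursor=1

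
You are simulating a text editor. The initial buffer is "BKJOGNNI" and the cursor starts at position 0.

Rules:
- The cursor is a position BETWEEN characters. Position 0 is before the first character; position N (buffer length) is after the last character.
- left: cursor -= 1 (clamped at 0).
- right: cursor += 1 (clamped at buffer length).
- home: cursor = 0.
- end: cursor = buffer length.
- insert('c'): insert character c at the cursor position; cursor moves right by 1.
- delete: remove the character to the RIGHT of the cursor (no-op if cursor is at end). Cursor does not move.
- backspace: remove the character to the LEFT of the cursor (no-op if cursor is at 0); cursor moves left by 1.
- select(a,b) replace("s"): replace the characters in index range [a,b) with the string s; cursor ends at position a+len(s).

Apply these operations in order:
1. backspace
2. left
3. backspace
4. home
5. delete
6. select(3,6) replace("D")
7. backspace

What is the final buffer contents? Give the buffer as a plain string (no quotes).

After op 1 (backspace): buf='BKJOGNNI' cursor=0
After op 2 (left): buf='BKJOGNNI' cursor=0
After op 3 (backspace): buf='BKJOGNNI' cursor=0
After op 4 (home): buf='BKJOGNNI' cursor=0
After op 5 (delete): buf='KJOGNNI' cursor=0
After op 6 (select(3,6) replace("D")): buf='KJODI' cursor=4
After op 7 (backspace): buf='KJOI' cursor=3

Answer: KJOI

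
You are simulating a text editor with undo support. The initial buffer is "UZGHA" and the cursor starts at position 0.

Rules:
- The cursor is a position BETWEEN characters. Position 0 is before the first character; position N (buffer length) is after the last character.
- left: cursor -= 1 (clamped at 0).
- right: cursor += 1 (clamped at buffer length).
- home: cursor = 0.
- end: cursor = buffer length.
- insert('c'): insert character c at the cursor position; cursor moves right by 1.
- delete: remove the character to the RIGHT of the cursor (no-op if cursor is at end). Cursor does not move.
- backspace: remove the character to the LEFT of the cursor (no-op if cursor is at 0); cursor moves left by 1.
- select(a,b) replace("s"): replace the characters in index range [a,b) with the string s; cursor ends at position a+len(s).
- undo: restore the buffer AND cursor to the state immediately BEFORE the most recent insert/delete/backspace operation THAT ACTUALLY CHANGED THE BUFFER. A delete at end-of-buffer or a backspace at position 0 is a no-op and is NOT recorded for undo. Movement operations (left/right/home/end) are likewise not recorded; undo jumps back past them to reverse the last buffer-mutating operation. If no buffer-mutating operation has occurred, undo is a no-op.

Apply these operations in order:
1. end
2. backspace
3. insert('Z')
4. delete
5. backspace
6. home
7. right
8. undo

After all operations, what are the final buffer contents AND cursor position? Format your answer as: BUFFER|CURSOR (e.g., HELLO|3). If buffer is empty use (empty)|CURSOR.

After op 1 (end): buf='UZGHA' cursor=5
After op 2 (backspace): buf='UZGH' cursor=4
After op 3 (insert('Z')): buf='UZGHZ' cursor=5
After op 4 (delete): buf='UZGHZ' cursor=5
After op 5 (backspace): buf='UZGH' cursor=4
After op 6 (home): buf='UZGH' cursor=0
After op 7 (right): buf='UZGH' cursor=1
After op 8 (undo): buf='UZGHZ' cursor=5

Answer: UZGHZ|5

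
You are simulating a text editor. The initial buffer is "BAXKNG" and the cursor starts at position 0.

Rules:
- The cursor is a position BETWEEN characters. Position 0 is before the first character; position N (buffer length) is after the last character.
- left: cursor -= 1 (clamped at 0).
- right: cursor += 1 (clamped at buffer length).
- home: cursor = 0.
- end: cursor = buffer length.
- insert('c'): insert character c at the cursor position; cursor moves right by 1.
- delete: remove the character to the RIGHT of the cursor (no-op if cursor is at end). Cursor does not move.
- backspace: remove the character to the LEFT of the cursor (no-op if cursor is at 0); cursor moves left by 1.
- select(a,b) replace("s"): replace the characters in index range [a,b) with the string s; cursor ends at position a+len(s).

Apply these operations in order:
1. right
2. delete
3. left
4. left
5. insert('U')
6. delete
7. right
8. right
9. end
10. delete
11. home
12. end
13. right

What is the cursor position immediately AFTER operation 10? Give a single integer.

After op 1 (right): buf='BAXKNG' cursor=1
After op 2 (delete): buf='BXKNG' cursor=1
After op 3 (left): buf='BXKNG' cursor=0
After op 4 (left): buf='BXKNG' cursor=0
After op 5 (insert('U')): buf='UBXKNG' cursor=1
After op 6 (delete): buf='UXKNG' cursor=1
After op 7 (right): buf='UXKNG' cursor=2
After op 8 (right): buf='UXKNG' cursor=3
After op 9 (end): buf='UXKNG' cursor=5
After op 10 (delete): buf='UXKNG' cursor=5

Answer: 5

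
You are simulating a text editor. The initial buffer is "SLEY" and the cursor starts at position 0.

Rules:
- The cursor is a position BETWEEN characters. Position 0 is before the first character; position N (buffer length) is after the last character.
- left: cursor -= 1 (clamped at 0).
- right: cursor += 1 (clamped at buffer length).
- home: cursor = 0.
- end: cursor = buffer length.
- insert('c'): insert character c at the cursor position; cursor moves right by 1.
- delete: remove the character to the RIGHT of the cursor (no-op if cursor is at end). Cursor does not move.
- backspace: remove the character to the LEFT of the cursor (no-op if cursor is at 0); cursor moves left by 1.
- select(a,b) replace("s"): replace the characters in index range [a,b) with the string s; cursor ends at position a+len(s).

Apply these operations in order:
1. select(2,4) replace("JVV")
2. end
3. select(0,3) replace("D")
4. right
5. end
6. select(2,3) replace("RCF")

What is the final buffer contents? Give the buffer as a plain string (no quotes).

Answer: DVRCF

Derivation:
After op 1 (select(2,4) replace("JVV")): buf='SLJVV' cursor=5
After op 2 (end): buf='SLJVV' cursor=5
After op 3 (select(0,3) replace("D")): buf='DVV' cursor=1
After op 4 (right): buf='DVV' cursor=2
After op 5 (end): buf='DVV' cursor=3
After op 6 (select(2,3) replace("RCF")): buf='DVRCF' cursor=5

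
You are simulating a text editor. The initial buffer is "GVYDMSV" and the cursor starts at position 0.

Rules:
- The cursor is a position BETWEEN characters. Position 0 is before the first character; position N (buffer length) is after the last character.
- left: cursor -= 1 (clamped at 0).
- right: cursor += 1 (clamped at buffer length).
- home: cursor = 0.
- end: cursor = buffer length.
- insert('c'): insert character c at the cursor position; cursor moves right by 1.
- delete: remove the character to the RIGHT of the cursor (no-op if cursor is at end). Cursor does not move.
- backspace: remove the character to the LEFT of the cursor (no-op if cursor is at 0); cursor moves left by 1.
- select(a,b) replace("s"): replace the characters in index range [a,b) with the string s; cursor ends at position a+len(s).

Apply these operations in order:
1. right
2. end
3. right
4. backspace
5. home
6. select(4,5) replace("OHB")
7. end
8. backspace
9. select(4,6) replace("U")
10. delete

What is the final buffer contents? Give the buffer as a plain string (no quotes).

After op 1 (right): buf='GVYDMSV' cursor=1
After op 2 (end): buf='GVYDMSV' cursor=7
After op 3 (right): buf='GVYDMSV' cursor=7
After op 4 (backspace): buf='GVYDMS' cursor=6
After op 5 (home): buf='GVYDMS' cursor=0
After op 6 (select(4,5) replace("OHB")): buf='GVYDOHBS' cursor=7
After op 7 (end): buf='GVYDOHBS' cursor=8
After op 8 (backspace): buf='GVYDOHB' cursor=7
After op 9 (select(4,6) replace("U")): buf='GVYDUB' cursor=5
After op 10 (delete): buf='GVYDU' cursor=5

Answer: GVYDU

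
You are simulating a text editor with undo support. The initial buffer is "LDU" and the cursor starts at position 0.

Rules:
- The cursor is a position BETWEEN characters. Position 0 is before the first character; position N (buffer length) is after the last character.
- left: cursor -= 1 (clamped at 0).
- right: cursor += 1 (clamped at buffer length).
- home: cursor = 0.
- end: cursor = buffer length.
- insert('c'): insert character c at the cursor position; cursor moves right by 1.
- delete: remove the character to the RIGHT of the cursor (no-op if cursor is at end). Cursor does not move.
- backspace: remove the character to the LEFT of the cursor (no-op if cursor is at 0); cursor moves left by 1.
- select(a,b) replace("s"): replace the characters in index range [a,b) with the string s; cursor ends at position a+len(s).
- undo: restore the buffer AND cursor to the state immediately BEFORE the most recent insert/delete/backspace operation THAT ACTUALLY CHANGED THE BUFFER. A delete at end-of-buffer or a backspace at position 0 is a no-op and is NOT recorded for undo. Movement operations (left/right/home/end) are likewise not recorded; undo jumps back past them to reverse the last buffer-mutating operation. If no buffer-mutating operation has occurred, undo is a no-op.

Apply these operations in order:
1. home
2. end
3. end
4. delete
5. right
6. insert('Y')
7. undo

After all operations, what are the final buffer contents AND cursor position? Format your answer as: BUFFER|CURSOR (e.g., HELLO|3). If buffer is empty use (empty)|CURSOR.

After op 1 (home): buf='LDU' cursor=0
After op 2 (end): buf='LDU' cursor=3
After op 3 (end): buf='LDU' cursor=3
After op 4 (delete): buf='LDU' cursor=3
After op 5 (right): buf='LDU' cursor=3
After op 6 (insert('Y')): buf='LDUY' cursor=4
After op 7 (undo): buf='LDU' cursor=3

Answer: LDU|3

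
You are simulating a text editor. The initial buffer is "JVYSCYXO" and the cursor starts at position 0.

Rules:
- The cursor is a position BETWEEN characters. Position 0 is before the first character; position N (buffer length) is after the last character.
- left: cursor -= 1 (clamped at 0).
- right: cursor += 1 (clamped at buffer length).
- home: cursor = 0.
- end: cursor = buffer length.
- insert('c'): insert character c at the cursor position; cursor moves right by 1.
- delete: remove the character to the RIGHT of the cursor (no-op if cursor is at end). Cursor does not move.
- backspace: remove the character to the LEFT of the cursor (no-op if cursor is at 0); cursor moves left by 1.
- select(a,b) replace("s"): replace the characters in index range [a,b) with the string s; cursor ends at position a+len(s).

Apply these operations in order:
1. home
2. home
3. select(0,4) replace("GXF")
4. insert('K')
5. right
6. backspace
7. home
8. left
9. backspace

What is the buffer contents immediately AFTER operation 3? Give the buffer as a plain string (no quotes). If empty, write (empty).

Answer: GXFCYXO

Derivation:
After op 1 (home): buf='JVYSCYXO' cursor=0
After op 2 (home): buf='JVYSCYXO' cursor=0
After op 3 (select(0,4) replace("GXF")): buf='GXFCYXO' cursor=3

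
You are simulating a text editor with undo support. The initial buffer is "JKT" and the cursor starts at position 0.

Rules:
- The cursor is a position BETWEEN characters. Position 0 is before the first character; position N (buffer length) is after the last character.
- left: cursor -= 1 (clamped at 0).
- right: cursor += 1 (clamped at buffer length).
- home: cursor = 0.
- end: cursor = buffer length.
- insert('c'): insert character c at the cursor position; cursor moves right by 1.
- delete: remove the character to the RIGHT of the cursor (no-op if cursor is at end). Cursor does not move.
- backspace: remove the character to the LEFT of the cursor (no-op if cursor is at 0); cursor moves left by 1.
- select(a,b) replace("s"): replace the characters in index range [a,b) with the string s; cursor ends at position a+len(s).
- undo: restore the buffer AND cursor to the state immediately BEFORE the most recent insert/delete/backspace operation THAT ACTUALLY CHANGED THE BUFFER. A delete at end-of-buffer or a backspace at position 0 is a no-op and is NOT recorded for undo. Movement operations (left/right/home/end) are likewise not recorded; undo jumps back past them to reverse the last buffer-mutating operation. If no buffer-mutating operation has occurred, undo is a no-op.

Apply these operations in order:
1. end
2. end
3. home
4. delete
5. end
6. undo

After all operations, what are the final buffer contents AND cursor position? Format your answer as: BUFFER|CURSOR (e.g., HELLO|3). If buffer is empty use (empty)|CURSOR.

After op 1 (end): buf='JKT' cursor=3
After op 2 (end): buf='JKT' cursor=3
After op 3 (home): buf='JKT' cursor=0
After op 4 (delete): buf='KT' cursor=0
After op 5 (end): buf='KT' cursor=2
After op 6 (undo): buf='JKT' cursor=0

Answer: JKT|0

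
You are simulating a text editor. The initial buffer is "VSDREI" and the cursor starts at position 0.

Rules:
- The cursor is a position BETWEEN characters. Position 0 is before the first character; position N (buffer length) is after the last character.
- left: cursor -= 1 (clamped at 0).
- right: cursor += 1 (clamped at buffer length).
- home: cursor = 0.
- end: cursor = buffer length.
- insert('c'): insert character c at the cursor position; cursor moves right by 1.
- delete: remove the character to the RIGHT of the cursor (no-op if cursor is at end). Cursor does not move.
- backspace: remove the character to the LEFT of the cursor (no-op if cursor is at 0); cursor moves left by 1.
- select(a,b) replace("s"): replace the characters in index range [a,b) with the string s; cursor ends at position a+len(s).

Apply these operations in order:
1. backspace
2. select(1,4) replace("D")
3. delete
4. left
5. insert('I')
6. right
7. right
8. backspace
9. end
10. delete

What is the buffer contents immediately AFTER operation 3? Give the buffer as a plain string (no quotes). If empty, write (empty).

After op 1 (backspace): buf='VSDREI' cursor=0
After op 2 (select(1,4) replace("D")): buf='VDEI' cursor=2
After op 3 (delete): buf='VDI' cursor=2

Answer: VDI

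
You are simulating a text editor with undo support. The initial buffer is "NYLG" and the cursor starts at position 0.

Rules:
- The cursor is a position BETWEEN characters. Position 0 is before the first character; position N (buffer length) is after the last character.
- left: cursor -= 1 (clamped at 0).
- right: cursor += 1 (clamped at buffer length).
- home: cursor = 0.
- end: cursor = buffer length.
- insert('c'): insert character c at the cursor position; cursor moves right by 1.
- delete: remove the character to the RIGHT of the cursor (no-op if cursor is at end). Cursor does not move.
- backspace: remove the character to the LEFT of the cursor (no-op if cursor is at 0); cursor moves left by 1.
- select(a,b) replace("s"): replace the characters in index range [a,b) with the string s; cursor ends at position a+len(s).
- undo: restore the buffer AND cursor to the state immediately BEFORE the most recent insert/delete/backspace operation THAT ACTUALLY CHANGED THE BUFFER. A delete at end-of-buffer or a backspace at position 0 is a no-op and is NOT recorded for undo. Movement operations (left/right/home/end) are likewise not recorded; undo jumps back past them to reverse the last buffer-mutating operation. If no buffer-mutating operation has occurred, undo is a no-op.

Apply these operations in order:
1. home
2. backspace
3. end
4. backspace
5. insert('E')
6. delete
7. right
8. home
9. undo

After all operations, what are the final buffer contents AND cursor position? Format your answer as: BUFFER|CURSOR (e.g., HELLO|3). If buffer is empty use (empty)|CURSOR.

After op 1 (home): buf='NYLG' cursor=0
After op 2 (backspace): buf='NYLG' cursor=0
After op 3 (end): buf='NYLG' cursor=4
After op 4 (backspace): buf='NYL' cursor=3
After op 5 (insert('E')): buf='NYLE' cursor=4
After op 6 (delete): buf='NYLE' cursor=4
After op 7 (right): buf='NYLE' cursor=4
After op 8 (home): buf='NYLE' cursor=0
After op 9 (undo): buf='NYL' cursor=3

Answer: NYL|3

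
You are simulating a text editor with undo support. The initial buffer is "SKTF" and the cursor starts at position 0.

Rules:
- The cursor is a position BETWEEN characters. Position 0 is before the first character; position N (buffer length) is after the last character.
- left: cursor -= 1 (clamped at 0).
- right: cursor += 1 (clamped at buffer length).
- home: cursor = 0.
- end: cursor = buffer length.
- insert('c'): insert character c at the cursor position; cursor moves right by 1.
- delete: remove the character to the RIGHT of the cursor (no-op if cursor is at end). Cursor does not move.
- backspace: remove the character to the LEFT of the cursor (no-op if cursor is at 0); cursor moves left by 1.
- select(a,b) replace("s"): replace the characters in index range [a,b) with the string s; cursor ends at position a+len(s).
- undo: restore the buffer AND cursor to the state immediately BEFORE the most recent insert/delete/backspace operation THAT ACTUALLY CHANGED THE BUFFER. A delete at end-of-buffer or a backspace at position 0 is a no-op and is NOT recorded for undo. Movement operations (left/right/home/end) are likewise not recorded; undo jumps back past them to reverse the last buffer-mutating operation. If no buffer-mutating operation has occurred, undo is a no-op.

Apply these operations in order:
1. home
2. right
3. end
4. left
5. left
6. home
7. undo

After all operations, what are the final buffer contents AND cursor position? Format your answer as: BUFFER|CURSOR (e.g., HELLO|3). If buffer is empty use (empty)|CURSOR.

Answer: SKTF|0

Derivation:
After op 1 (home): buf='SKTF' cursor=0
After op 2 (right): buf='SKTF' cursor=1
After op 3 (end): buf='SKTF' cursor=4
After op 4 (left): buf='SKTF' cursor=3
After op 5 (left): buf='SKTF' cursor=2
After op 6 (home): buf='SKTF' cursor=0
After op 7 (undo): buf='SKTF' cursor=0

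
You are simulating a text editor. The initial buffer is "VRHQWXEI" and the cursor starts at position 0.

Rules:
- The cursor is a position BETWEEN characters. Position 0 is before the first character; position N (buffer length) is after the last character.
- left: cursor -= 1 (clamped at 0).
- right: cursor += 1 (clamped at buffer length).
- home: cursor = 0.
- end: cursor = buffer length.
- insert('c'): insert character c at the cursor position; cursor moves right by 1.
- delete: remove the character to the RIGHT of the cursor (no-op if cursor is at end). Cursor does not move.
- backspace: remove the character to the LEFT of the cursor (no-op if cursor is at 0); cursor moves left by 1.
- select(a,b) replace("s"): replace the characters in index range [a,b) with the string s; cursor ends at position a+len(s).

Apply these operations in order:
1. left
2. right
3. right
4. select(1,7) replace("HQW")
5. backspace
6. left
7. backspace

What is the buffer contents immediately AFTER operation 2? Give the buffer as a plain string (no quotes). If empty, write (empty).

Answer: VRHQWXEI

Derivation:
After op 1 (left): buf='VRHQWXEI' cursor=0
After op 2 (right): buf='VRHQWXEI' cursor=1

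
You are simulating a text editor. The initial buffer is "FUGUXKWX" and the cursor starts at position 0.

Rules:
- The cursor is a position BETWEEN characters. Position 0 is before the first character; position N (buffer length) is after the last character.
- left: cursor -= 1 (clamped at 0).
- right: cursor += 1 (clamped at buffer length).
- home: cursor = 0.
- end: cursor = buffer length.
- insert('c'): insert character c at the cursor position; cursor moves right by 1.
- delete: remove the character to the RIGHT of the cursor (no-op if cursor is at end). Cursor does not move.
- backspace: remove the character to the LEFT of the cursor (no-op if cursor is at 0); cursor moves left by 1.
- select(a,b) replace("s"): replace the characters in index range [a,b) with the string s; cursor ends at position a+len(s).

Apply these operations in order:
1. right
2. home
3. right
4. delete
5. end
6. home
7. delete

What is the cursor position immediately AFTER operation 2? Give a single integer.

After op 1 (right): buf='FUGUXKWX' cursor=1
After op 2 (home): buf='FUGUXKWX' cursor=0

Answer: 0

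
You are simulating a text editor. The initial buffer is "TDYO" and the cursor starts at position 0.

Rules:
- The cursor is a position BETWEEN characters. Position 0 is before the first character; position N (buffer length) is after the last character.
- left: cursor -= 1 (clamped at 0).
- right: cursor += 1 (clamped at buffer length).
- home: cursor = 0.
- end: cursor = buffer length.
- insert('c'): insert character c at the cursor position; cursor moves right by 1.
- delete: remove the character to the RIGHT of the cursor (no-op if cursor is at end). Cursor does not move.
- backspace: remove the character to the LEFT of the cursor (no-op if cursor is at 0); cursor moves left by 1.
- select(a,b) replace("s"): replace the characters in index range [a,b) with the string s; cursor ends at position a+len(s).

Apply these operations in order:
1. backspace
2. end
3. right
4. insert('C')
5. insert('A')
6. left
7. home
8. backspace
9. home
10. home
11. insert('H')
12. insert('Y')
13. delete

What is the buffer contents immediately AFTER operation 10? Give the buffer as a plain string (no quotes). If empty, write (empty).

Answer: TDYOCA

Derivation:
After op 1 (backspace): buf='TDYO' cursor=0
After op 2 (end): buf='TDYO' cursor=4
After op 3 (right): buf='TDYO' cursor=4
After op 4 (insert('C')): buf='TDYOC' cursor=5
After op 5 (insert('A')): buf='TDYOCA' cursor=6
After op 6 (left): buf='TDYOCA' cursor=5
After op 7 (home): buf='TDYOCA' cursor=0
After op 8 (backspace): buf='TDYOCA' cursor=0
After op 9 (home): buf='TDYOCA' cursor=0
After op 10 (home): buf='TDYOCA' cursor=0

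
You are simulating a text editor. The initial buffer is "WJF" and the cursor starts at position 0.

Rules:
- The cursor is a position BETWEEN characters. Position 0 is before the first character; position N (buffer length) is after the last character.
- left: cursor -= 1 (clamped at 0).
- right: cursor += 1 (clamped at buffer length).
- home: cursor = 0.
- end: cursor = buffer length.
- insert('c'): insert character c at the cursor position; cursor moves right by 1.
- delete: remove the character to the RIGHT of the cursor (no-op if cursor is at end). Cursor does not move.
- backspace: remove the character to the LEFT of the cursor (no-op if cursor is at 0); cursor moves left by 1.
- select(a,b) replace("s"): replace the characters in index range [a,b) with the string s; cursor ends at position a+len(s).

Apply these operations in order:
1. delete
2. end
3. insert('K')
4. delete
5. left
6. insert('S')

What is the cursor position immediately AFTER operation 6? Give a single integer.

Answer: 3

Derivation:
After op 1 (delete): buf='JF' cursor=0
After op 2 (end): buf='JF' cursor=2
After op 3 (insert('K')): buf='JFK' cursor=3
After op 4 (delete): buf='JFK' cursor=3
After op 5 (left): buf='JFK' cursor=2
After op 6 (insert('S')): buf='JFSK' cursor=3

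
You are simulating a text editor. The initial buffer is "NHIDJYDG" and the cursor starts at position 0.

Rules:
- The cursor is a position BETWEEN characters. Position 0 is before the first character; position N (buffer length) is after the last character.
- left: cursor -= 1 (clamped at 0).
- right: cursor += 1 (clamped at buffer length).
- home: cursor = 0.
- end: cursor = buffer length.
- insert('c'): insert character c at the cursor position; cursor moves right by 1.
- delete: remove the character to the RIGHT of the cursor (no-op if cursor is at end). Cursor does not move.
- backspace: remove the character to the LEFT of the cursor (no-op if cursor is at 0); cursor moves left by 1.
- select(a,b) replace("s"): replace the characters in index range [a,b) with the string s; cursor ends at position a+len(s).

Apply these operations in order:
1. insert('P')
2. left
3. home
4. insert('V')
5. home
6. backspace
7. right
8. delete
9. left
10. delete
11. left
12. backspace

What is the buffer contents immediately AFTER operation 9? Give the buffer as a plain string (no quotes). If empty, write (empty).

After op 1 (insert('P')): buf='PNHIDJYDG' cursor=1
After op 2 (left): buf='PNHIDJYDG' cursor=0
After op 3 (home): buf='PNHIDJYDG' cursor=0
After op 4 (insert('V')): buf='VPNHIDJYDG' cursor=1
After op 5 (home): buf='VPNHIDJYDG' cursor=0
After op 6 (backspace): buf='VPNHIDJYDG' cursor=0
After op 7 (right): buf='VPNHIDJYDG' cursor=1
After op 8 (delete): buf='VNHIDJYDG' cursor=1
After op 9 (left): buf='VNHIDJYDG' cursor=0

Answer: VNHIDJYDG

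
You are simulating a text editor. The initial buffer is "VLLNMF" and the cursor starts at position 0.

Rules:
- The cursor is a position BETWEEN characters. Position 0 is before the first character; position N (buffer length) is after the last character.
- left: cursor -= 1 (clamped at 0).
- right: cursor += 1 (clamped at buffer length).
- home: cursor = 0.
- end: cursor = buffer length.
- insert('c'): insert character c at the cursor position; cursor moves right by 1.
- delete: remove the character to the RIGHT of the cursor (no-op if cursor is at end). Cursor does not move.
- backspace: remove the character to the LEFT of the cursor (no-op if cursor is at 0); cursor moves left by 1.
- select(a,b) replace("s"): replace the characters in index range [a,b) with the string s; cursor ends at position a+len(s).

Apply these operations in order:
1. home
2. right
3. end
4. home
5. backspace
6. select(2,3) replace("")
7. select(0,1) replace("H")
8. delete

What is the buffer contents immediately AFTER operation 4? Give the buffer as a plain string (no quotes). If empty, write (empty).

Answer: VLLNMF

Derivation:
After op 1 (home): buf='VLLNMF' cursor=0
After op 2 (right): buf='VLLNMF' cursor=1
After op 3 (end): buf='VLLNMF' cursor=6
After op 4 (home): buf='VLLNMF' cursor=0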